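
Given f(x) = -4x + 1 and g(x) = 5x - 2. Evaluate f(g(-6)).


g(-6) = -32
f(-32) = 129

129


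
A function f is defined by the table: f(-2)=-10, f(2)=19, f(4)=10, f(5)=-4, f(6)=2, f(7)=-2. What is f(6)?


Reading from the table at x = 6

2


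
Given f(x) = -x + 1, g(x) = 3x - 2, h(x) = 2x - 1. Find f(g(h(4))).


h(4) = 7
g(7) = 19
f(19) = -18

-18


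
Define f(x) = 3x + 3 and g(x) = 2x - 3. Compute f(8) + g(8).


f(8) = 27
g(8) = 13
Sum = 40

40


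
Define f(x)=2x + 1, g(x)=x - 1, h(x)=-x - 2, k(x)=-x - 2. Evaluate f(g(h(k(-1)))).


k(-1) = -1
h(-1) = -1
g(-1) = -2
f(-2) = -3

-3


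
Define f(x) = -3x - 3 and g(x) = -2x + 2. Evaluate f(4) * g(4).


f(4) = -15
g(4) = -6
Product = 90

90


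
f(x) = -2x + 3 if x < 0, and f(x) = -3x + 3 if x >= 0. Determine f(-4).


-4 satisfies x < 0
f(-4) = 11

11


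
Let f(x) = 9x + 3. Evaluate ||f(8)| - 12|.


f(8) = 75
|75| = 75
|75 - 12| = 63

63


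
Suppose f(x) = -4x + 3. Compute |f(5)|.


f(5) = -17
|-17| = 17

17


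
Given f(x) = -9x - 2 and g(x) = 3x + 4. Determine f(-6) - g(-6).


f(-6) = 52
g(-6) = -14
Difference = 66

66


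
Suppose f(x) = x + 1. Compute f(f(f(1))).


f(1) = 2
f(2) = 3
f(3) = 4

4


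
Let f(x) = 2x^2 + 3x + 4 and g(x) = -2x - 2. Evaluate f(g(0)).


g(0) = -2
f(-2) = 2*(-2)^2 + 3*(-2) + 4 = 6

6


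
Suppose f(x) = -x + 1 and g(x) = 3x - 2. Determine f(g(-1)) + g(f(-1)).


f(g(-1)) = 6
g(f(-1)) = 4
Sum = 10

10


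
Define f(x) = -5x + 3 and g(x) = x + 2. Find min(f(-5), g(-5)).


-3


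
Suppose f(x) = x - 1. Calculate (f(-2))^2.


9


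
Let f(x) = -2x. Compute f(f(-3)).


f(-3) = 6
f(6) = -12

-12


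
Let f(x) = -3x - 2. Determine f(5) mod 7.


f(5) = -17
-17 mod 7 = 4

4


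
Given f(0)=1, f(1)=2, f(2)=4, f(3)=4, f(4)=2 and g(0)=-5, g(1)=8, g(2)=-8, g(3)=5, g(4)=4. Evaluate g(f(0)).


f(0) = 1
g(1) = 8

8


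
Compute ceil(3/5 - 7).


-6


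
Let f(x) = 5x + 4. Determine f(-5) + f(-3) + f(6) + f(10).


f(-5) = -21
f(-3) = -11
f(6) = 34
f(10) = 54
Sum = 56

56


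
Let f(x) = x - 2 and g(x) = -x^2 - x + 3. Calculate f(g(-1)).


g(-1) = 3
f(3) = 1

1


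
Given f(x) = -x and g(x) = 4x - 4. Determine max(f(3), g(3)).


f(3) = -3
g(3) = 8
max = 8

8


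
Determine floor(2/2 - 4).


2/2 = 1
1 - 4 = -3
floor(-3) = -3

-3


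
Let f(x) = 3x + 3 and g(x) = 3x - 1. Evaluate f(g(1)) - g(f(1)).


f(g(1)) = 9
g(f(1)) = 17
Difference = -8

-8


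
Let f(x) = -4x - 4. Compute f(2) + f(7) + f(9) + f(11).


f(2) = -12
f(7) = -32
f(9) = -40
f(11) = -48
Sum = -132

-132


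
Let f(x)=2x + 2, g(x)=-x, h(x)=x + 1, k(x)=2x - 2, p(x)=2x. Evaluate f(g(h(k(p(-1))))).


p(-1) = -2
k(-2) = -6
h(-6) = -5
g(-5) = 5
f(5) = 12

12


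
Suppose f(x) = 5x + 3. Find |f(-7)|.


f(-7) = -32
|-32| = 32

32


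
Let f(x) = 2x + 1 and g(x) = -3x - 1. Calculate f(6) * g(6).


f(6) = 13
g(6) = -19
Product = -247

-247


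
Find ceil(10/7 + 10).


12


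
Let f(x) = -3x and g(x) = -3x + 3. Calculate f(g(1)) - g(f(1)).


f(g(1)) = 0
g(f(1)) = 12
Difference = -12

-12


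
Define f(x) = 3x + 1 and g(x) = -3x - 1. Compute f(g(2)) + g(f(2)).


f(g(2)) = -20
g(f(2)) = -22
Sum = -42

-42


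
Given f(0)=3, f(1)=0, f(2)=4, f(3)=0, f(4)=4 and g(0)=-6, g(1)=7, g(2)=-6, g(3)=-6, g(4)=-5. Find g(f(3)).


f(3) = 0
g(0) = -6

-6


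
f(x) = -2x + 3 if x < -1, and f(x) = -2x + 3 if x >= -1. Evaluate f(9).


9 satisfies x >= -1
f(9) = -15

-15


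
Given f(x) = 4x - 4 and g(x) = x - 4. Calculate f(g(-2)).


-28


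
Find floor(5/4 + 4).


5


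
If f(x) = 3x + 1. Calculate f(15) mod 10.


f(15) = 46
46 mod 10 = 6

6


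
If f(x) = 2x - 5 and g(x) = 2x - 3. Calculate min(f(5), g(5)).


f(5) = 5
g(5) = 7
min = 5

5


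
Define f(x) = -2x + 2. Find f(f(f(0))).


f(0) = 2
f(2) = -2
f(-2) = 6

6


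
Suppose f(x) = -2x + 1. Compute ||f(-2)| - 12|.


7


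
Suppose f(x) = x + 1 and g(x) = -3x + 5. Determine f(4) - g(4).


f(4) = 5
g(4) = -7
Difference = 12

12


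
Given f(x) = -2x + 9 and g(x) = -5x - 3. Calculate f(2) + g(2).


f(2) = 5
g(2) = -13
Sum = -8

-8


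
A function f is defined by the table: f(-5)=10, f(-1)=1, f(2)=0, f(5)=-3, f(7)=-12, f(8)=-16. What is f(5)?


Reading from the table at x = 5

-3


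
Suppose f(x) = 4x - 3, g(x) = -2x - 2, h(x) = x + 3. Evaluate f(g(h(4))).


-67


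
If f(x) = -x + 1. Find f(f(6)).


f(6) = -5
f(-5) = 6

6


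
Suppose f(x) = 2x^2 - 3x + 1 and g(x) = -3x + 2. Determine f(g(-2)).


g(-2) = 8
f(8) = 2*(8)^2 - 3*(8) + 1 = 105

105


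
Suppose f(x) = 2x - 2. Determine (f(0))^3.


f(0) = -2
(-2)^3 = -8

-8


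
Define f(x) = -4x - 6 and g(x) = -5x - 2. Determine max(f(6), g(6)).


-30


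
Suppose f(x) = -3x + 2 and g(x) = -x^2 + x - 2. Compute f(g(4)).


44


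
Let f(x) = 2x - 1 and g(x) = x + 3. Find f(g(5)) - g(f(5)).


f(g(5)) = 15
g(f(5)) = 12
Difference = 3

3


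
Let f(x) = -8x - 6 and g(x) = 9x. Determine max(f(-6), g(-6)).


42


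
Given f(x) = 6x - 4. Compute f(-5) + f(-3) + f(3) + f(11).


20


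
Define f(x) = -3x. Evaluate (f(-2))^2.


f(-2) = 6
(6)^2 = 36

36


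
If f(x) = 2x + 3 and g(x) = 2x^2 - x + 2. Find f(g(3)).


37


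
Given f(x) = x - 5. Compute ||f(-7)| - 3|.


f(-7) = -12
|-12| = 12
|12 - 3| = 9

9


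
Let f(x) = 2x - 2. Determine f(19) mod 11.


3


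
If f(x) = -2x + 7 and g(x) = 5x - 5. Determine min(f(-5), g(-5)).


f(-5) = 17
g(-5) = -30
min = -30

-30


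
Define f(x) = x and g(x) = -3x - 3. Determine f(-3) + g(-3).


f(-3) = -3
g(-3) = 6
Sum = 3

3


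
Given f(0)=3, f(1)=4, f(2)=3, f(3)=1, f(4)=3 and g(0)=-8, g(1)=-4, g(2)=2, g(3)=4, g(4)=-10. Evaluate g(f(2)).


f(2) = 3
g(3) = 4

4


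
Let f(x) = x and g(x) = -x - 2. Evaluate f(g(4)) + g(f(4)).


f(g(4)) = -6
g(f(4)) = -6
Sum = -12

-12


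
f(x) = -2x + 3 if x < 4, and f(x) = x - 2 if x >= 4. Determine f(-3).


-3 satisfies x < 4
f(-3) = 9

9


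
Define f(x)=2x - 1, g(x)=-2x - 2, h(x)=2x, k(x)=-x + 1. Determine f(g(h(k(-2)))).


-29


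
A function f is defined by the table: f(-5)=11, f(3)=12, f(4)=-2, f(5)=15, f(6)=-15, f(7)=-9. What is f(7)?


Reading from the table at x = 7

-9


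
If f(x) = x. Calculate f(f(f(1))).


f(1) = 1
f(1) = 1
f(1) = 1

1


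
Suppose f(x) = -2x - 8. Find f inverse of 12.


Solve -2x - 8 = 12
x = (12 + 8) / (-2) = -10

-10


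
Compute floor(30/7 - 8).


30/7 = 4.2857
4.2857 - 8 = -3.7143
floor(-3.7143) = -4

-4


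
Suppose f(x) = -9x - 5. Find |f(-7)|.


58


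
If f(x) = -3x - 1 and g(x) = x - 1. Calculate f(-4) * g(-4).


f(-4) = 11
g(-4) = -5
Product = -55

-55


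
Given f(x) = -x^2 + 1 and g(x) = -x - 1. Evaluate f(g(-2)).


0


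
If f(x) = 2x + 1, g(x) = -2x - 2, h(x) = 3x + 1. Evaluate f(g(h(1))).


h(1) = 4
g(4) = -10
f(-10) = -19

-19


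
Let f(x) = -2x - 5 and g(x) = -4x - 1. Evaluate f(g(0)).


-3


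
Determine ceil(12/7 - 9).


12/7 = 1.7143
1.7143 - 9 = -7.2857
ceil(-7.2857) = -7

-7


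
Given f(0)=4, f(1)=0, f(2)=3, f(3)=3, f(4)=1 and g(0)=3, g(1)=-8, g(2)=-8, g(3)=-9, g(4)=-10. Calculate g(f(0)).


-10


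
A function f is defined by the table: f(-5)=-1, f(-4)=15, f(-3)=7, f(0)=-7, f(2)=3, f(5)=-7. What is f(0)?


-7


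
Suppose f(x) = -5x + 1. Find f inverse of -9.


Solve -5x + 1 = -9
x = (-9 - 1) / (-5) = 2

2


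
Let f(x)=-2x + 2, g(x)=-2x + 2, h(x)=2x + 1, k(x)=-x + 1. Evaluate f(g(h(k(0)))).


k(0) = 1
h(1) = 3
g(3) = -4
f(-4) = 10

10


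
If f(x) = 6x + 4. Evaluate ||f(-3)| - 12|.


f(-3) = -14
|-14| = 14
|14 - 12| = 2

2


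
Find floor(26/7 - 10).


26/7 = 3.7143
3.7143 - 10 = -6.2857
floor(-6.2857) = -7

-7


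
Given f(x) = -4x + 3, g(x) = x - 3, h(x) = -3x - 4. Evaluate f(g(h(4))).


79


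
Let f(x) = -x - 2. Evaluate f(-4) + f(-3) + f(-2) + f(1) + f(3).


f(-4) = 2
f(-3) = 1
f(-2) = 0
f(1) = -3
f(3) = -5
Sum = -5

-5


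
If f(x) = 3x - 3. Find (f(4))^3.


f(4) = 9
(9)^3 = 729

729


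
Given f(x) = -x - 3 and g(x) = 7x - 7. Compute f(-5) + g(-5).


f(-5) = 2
g(-5) = -42
Sum = -40

-40


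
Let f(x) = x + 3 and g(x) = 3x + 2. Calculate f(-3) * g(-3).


0


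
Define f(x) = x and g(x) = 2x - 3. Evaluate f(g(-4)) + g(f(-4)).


-22


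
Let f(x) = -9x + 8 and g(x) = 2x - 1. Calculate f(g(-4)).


89


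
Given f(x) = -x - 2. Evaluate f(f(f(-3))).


f(-3) = 1
f(1) = -3
f(-3) = 1

1


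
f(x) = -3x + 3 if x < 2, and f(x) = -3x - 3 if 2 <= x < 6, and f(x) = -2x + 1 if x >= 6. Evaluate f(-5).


-5 satisfies x < 2
f(-5) = 18

18


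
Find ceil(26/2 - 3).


26/2 = 13
13 - 3 = 10
ceil(10) = 10

10


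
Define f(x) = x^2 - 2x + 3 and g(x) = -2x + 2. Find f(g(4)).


g(4) = -6
f(-6) = 1*(-6)^2 - 2*(-6) + 3 = 51

51


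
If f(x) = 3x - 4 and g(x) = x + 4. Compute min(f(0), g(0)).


f(0) = -4
g(0) = 4
min = -4

-4


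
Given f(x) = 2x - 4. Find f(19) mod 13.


f(19) = 34
34 mod 13 = 8

8


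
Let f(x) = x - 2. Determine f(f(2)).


-2


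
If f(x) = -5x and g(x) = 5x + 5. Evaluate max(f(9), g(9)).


f(9) = -45
g(9) = 50
max = 50

50


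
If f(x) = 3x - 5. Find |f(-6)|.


23


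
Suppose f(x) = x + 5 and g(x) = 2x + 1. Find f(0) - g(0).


4


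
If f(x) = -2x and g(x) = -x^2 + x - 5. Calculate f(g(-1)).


g(-1) = -7
f(-7) = 14

14


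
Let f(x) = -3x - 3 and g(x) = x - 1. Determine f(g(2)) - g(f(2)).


f(g(2)) = -6
g(f(2)) = -10
Difference = 4

4


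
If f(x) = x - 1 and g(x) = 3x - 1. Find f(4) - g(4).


f(4) = 3
g(4) = 11
Difference = -8

-8


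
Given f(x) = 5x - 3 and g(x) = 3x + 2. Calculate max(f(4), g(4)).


f(4) = 17
g(4) = 14
max = 17

17


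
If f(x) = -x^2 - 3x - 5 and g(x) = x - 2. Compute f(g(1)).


g(1) = -1
f(-1) = (-1)*(-1)^2 - 3*(-1) - 5 = -3

-3


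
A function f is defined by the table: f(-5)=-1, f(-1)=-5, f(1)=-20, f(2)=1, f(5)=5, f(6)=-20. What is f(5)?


Reading from the table at x = 5

5


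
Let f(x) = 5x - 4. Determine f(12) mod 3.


f(12) = 56
56 mod 3 = 2

2


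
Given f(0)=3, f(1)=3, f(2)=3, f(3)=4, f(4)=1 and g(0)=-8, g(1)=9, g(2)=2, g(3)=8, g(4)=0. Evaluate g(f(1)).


f(1) = 3
g(3) = 8

8


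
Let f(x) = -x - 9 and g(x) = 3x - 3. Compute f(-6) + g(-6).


f(-6) = -3
g(-6) = -21
Sum = -24

-24


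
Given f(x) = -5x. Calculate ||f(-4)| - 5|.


f(-4) = 20
|20| = 20
|20 - 5| = 15

15


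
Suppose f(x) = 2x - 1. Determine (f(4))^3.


f(4) = 7
(7)^3 = 343

343


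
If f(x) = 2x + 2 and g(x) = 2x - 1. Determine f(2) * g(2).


f(2) = 6
g(2) = 3
Product = 18

18


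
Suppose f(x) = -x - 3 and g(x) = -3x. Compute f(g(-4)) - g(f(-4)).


f(g(-4)) = -15
g(f(-4)) = -3
Difference = -12

-12


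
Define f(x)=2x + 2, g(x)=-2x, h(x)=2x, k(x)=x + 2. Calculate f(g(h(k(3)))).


k(3) = 5
h(5) = 10
g(10) = -20
f(-20) = -38

-38


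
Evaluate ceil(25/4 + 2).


25/4 = 6.25
6.25 + 2 = 8.25
ceil(8.25) = 9

9


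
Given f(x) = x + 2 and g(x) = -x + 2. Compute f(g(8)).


g(8) = -6
f(-6) = -4

-4


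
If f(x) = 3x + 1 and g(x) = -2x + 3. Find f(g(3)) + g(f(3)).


f(g(3)) = -8
g(f(3)) = -17
Sum = -25

-25


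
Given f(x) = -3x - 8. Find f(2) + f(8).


f(2) = -14
f(8) = -32
Sum = -46

-46


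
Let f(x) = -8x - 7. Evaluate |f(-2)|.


f(-2) = 9
|9| = 9

9


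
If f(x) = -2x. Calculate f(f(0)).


f(0) = 0
f(0) = 0

0


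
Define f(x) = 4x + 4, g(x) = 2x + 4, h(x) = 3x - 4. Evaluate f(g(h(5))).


108


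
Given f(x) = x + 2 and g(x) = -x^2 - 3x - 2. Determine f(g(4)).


g(4) = -30
f(-30) = -28

-28


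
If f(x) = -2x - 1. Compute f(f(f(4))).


f(4) = -9
f(-9) = 17
f(17) = -35

-35


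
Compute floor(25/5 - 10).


25/5 = 5
5 - 10 = -5
floor(-5) = -5

-5


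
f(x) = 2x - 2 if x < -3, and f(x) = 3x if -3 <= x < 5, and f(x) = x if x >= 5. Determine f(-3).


-3 satisfies -3 <= x < 5
f(-3) = -9

-9


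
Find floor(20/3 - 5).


1


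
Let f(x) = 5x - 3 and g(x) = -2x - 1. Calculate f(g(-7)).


g(-7) = 13
f(13) = 62

62


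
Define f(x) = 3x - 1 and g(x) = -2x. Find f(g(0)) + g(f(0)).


f(g(0)) = -1
g(f(0)) = 2
Sum = 1

1


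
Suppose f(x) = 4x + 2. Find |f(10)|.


f(10) = 42
|42| = 42

42


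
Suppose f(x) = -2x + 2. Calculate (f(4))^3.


-216


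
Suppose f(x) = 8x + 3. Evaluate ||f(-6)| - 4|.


f(-6) = -45
|-45| = 45
|45 - 4| = 41

41


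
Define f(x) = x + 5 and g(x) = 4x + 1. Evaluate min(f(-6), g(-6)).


-23


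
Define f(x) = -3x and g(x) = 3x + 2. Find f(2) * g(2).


f(2) = -6
g(2) = 8
Product = -48

-48


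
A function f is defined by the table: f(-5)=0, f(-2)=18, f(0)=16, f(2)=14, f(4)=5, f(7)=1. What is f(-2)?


Reading from the table at x = -2

18


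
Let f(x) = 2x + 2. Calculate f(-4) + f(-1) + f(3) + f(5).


f(-4) = -6
f(-1) = 0
f(3) = 8
f(5) = 12
Sum = 14

14


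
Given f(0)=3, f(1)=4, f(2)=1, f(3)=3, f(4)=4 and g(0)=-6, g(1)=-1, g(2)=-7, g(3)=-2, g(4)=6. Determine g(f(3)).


f(3) = 3
g(3) = -2

-2


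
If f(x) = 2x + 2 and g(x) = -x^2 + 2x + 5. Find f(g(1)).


g(1) = 6
f(6) = 14

14


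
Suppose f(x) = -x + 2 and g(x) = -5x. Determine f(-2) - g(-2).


f(-2) = 4
g(-2) = 10
Difference = -6

-6


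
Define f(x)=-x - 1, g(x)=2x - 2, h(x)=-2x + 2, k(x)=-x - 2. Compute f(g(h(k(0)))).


k(0) = -2
h(-2) = 6
g(6) = 10
f(10) = -11

-11


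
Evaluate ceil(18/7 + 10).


18/7 = 2.5714
2.5714 + 10 = 12.5714
ceil(12.5714) = 13

13


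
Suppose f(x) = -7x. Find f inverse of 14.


Solve -7x = 14
x = (14) / (-7) = -2

-2


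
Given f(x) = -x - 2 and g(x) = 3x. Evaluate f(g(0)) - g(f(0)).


f(g(0)) = -2
g(f(0)) = -6
Difference = 4

4


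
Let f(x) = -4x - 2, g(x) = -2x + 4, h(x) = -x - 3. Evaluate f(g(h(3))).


h(3) = -6
g(-6) = 16
f(16) = -66

-66


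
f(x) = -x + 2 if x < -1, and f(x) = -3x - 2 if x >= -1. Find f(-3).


-3 satisfies x < -1
f(-3) = 5

5


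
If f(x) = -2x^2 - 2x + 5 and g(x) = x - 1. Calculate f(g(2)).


g(2) = 1
f(1) = (-2)*(1)^2 - 2*(1) + 5 = 1

1


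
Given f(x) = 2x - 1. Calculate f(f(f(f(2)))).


f(2) = 3
f(3) = 5
f(5) = 9
f(9) = 17

17


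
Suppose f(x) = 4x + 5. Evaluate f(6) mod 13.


3


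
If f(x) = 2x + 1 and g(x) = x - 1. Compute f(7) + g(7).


f(7) = 15
g(7) = 6
Sum = 21

21


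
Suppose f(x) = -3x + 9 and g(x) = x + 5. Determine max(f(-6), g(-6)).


f(-6) = 27
g(-6) = -1
max = 27

27


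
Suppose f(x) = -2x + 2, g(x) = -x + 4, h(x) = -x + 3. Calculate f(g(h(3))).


h(3) = 0
g(0) = 4
f(4) = -6

-6


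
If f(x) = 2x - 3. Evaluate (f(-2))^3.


f(-2) = -7
(-7)^3 = -343

-343


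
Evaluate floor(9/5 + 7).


9/5 = 1.8
1.8 + 7 = 8.8
floor(8.8) = 8

8


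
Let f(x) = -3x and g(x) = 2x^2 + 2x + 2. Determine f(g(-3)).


g(-3) = 14
f(14) = -42

-42


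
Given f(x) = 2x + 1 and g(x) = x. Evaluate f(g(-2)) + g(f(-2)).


f(g(-2)) = -3
g(f(-2)) = -3
Sum = -6

-6


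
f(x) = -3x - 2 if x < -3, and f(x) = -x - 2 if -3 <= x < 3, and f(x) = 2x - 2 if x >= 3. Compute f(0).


-2


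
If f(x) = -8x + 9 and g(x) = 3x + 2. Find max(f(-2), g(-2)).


f(-2) = 25
g(-2) = -4
max = 25

25


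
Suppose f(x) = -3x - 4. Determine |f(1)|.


f(1) = -7
|-7| = 7

7


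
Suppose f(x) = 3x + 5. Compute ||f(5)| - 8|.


f(5) = 20
|20| = 20
|20 - 8| = 12

12


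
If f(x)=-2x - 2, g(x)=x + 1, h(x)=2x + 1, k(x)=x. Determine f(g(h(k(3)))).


-18


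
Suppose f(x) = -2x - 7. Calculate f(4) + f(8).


f(4) = -15
f(8) = -23
Sum = -38

-38


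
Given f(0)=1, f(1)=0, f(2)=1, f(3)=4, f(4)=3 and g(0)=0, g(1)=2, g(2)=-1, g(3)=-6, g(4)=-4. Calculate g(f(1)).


0


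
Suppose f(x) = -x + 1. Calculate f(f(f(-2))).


f(-2) = 3
f(3) = -2
f(-2) = 3

3


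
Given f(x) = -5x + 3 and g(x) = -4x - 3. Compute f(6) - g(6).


0


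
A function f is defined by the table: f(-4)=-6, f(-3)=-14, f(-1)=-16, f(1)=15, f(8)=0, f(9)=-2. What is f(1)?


Reading from the table at x = 1

15


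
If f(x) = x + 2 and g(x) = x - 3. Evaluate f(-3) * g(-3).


f(-3) = -1
g(-3) = -6
Product = 6

6


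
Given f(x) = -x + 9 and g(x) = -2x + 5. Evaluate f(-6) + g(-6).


32


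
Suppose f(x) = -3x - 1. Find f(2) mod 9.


f(2) = -7
-7 mod 9 = 2

2


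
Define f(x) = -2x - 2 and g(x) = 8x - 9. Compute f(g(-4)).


g(-4) = -41
f(-41) = 80

80


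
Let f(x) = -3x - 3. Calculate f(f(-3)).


-21


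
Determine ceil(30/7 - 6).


30/7 = 4.2857
4.2857 - 6 = -1.7143
ceil(-1.7143) = -1

-1


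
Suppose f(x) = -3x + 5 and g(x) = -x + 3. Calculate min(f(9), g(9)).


f(9) = -22
g(9) = -6
min = -22

-22


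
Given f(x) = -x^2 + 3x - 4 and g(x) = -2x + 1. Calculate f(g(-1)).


g(-1) = 3
f(3) = (-1)*(3)^2 + 3*(3) - 4 = -4

-4


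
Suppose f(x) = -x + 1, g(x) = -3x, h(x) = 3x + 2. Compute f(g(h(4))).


h(4) = 14
g(14) = -42
f(-42) = 43

43


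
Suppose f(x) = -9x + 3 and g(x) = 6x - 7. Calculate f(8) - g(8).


f(8) = -69
g(8) = 41
Difference = -110

-110


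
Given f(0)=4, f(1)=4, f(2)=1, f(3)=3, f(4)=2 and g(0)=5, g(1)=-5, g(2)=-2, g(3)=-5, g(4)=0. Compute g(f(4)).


-2


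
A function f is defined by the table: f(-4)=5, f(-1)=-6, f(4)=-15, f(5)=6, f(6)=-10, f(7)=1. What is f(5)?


Reading from the table at x = 5

6


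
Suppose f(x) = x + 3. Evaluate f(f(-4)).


f(-4) = -1
f(-1) = 2

2


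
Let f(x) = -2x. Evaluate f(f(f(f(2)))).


f(2) = -4
f(-4) = 8
f(8) = -16
f(-16) = 32

32


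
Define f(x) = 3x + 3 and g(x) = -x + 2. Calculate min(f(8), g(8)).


-6


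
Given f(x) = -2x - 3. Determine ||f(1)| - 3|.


f(1) = -5
|-5| = 5
|5 - 3| = 2

2


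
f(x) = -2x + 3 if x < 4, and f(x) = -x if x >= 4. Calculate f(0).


0 satisfies x < 4
f(0) = 3

3


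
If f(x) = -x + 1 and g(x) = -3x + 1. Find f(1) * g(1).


f(1) = 0
g(1) = -2
Product = 0

0


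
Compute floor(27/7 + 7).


27/7 = 3.8571
3.8571 + 7 = 10.8571
floor(10.8571) = 10

10


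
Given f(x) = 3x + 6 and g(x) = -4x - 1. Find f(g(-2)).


g(-2) = 7
f(7) = 27

27


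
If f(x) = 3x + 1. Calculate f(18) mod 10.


5


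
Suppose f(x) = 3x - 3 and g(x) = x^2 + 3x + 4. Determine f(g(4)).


93


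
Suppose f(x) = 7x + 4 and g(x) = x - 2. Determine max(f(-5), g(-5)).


-7


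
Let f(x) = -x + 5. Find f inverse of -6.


11


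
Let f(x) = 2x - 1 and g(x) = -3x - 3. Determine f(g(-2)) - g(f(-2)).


f(g(-2)) = 5
g(f(-2)) = 12
Difference = -7

-7


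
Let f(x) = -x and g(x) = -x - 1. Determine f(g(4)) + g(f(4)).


f(g(4)) = 5
g(f(4)) = 3
Sum = 8

8


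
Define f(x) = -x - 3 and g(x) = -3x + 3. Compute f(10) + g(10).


f(10) = -13
g(10) = -27
Sum = -40

-40


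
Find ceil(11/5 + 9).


11/5 = 2.2
2.2 + 9 = 11.2
ceil(11.2) = 12

12


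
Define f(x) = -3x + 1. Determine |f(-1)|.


f(-1) = 4
|4| = 4

4


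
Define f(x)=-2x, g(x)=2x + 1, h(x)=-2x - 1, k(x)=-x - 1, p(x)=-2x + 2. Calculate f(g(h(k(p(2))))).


p(2) = -2
k(-2) = 1
h(1) = -3
g(-3) = -5
f(-5) = 10

10


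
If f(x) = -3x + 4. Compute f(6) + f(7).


f(6) = -14
f(7) = -17
Sum = -31

-31


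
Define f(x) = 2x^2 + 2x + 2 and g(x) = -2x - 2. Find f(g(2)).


g(2) = -6
f(-6) = 2*(-6)^2 + 2*(-6) + 2 = 62

62


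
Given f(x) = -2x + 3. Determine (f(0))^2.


f(0) = 3
(3)^2 = 9

9


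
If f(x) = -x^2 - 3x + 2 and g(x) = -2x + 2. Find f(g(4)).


-16


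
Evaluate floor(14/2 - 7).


14/2 = 7
7 - 7 = 0
floor(0) = 0

0


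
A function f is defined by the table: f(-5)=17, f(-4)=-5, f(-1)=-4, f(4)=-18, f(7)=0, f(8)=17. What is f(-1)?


Reading from the table at x = -1

-4


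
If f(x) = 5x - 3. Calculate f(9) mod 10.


f(9) = 42
42 mod 10 = 2

2


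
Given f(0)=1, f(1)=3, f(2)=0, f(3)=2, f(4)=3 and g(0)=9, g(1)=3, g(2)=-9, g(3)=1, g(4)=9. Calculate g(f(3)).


f(3) = 2
g(2) = -9

-9


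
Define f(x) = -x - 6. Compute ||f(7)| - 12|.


f(7) = -13
|-13| = 13
|13 - 12| = 1

1


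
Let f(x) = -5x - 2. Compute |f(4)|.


f(4) = -22
|-22| = 22

22


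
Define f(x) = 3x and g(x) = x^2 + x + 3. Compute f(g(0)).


g(0) = 3
f(3) = 9

9


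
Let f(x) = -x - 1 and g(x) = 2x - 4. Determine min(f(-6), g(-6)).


f(-6) = 5
g(-6) = -16
min = -16

-16


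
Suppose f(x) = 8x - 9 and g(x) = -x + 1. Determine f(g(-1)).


g(-1) = 2
f(2) = 7

7


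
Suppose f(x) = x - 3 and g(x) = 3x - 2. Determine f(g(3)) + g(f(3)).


f(g(3)) = 4
g(f(3)) = -2
Sum = 2

2


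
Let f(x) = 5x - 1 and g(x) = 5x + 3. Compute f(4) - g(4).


f(4) = 19
g(4) = 23
Difference = -4

-4


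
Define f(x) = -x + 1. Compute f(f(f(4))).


f(4) = -3
f(-3) = 4
f(4) = -3

-3


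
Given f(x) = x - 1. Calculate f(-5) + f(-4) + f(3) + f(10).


0


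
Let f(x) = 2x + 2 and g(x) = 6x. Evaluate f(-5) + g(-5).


f(-5) = -8
g(-5) = -30
Sum = -38

-38


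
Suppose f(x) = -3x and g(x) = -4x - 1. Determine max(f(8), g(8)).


f(8) = -24
g(8) = -33
max = -24

-24


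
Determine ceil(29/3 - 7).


29/3 = 9.6667
9.6667 - 7 = 2.6667
ceil(2.6667) = 3

3


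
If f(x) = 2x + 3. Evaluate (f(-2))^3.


f(-2) = -1
(-1)^3 = -1

-1


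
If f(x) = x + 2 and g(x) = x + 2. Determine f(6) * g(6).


f(6) = 8
g(6) = 8
Product = 64

64


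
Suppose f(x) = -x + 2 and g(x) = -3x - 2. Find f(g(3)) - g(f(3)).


f(g(3)) = 13
g(f(3)) = 1
Difference = 12

12


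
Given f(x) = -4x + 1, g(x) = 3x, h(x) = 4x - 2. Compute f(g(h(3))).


h(3) = 10
g(10) = 30
f(30) = -119

-119


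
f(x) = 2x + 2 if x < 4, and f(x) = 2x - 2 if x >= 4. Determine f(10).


10 satisfies x >= 4
f(10) = 18

18


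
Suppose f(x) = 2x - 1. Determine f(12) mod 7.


f(12) = 23
23 mod 7 = 2

2


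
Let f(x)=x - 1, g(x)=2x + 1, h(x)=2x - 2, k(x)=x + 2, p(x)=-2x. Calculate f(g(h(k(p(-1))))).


p(-1) = 2
k(2) = 4
h(4) = 6
g(6) = 13
f(13) = 12

12


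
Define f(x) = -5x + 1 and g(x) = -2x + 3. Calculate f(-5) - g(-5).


f(-5) = 26
g(-5) = 13
Difference = 13

13


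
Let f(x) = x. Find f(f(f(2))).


f(2) = 2
f(2) = 2
f(2) = 2

2


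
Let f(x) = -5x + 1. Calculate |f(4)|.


f(4) = -19
|-19| = 19

19


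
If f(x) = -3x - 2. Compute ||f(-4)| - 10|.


f(-4) = 10
|10| = 10
|10 - 10| = 0

0


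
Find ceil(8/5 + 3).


8/5 = 1.6
1.6 + 3 = 4.6
ceil(4.6) = 5

5


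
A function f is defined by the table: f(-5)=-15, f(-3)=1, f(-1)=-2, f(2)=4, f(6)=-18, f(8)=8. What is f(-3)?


Reading from the table at x = -3

1


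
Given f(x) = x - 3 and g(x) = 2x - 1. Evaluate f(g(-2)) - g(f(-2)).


f(g(-2)) = -8
g(f(-2)) = -11
Difference = 3

3


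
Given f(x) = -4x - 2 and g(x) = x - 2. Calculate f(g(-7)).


g(-7) = -9
f(-9) = 34

34


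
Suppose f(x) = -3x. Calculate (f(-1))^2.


f(-1) = 3
(3)^2 = 9

9


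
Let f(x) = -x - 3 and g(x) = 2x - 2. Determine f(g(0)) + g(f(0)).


f(g(0)) = -1
g(f(0)) = -8
Sum = -9

-9


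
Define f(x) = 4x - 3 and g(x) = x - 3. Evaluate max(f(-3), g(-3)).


f(-3) = -15
g(-3) = -6
max = -6

-6


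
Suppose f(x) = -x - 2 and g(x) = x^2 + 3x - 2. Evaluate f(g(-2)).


g(-2) = -4
f(-4) = 2

2


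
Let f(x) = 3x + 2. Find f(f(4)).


f(4) = 14
f(14) = 44

44


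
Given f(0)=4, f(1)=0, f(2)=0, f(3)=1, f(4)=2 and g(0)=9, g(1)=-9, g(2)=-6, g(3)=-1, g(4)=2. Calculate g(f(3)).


f(3) = 1
g(1) = -9

-9


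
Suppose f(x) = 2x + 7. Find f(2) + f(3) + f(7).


f(2) = 11
f(3) = 13
f(7) = 21
Sum = 45

45


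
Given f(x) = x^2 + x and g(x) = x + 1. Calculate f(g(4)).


30


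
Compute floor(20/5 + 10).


20/5 = 4
4 + 10 = 14
floor(14) = 14

14


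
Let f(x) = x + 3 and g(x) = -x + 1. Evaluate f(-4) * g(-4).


f(-4) = -1
g(-4) = 5
Product = -5

-5


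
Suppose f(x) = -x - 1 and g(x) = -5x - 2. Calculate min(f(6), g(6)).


f(6) = -7
g(6) = -32
min = -32

-32


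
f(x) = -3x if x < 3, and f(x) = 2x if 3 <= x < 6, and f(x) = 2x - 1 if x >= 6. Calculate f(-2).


-2 satisfies x < 3
f(-2) = 6

6


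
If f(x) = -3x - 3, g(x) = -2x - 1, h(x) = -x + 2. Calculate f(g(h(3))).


h(3) = -1
g(-1) = 1
f(1) = -6

-6


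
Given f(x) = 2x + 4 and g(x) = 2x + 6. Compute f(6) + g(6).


f(6) = 16
g(6) = 18
Sum = 34

34


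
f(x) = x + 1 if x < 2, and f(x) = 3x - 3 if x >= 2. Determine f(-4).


-3


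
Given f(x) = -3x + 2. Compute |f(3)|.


7


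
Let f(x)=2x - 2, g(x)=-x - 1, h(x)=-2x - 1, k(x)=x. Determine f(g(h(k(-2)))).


k(-2) = -2
h(-2) = 3
g(3) = -4
f(-4) = -10

-10


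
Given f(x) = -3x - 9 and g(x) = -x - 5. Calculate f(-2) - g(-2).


f(-2) = -3
g(-2) = -3
Difference = 0

0


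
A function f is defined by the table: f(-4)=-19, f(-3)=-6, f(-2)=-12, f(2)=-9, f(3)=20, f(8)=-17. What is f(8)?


Reading from the table at x = 8

-17


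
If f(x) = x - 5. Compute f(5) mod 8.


f(5) = 0
0 mod 8 = 0

0


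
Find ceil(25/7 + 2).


25/7 = 3.5714
3.5714 + 2 = 5.5714
ceil(5.5714) = 6

6


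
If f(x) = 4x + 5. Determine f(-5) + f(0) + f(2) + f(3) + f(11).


f(-5) = -15
f(0) = 5
f(2) = 13
f(3) = 17
f(11) = 49
Sum = 69

69


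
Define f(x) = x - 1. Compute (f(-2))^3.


f(-2) = -3
(-3)^3 = -27

-27


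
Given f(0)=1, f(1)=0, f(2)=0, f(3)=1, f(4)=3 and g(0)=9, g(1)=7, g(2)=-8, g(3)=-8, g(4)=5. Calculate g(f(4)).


f(4) = 3
g(3) = -8

-8


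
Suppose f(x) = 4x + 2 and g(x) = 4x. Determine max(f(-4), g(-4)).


f(-4) = -14
g(-4) = -16
max = -14

-14


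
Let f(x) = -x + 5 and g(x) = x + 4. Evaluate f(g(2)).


g(2) = 6
f(6) = -1

-1


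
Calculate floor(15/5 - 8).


15/5 = 3
3 - 8 = -5
floor(-5) = -5

-5


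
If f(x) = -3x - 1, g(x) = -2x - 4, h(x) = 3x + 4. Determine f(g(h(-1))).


h(-1) = 1
g(1) = -6
f(-6) = 17

17


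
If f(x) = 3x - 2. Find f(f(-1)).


f(-1) = -5
f(-5) = -17

-17


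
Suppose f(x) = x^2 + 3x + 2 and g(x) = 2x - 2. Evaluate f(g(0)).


g(0) = -2
f(-2) = 1*(-2)^2 + 3*(-2) + 2 = 0

0


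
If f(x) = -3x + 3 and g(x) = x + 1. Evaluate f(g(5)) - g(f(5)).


-4


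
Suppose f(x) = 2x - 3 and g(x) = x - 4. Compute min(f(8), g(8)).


f(8) = 13
g(8) = 4
min = 4

4


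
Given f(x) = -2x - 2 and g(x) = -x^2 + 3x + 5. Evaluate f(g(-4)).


44


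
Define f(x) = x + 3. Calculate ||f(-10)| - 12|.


f(-10) = -7
|-7| = 7
|7 - 12| = 5

5


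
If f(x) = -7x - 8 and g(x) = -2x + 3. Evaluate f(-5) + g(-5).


f(-5) = 27
g(-5) = 13
Sum = 40

40


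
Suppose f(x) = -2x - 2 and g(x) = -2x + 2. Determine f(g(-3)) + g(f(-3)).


f(g(-3)) = -18
g(f(-3)) = -6
Sum = -24

-24


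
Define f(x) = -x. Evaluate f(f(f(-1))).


f(-1) = 1
f(1) = -1
f(-1) = 1

1


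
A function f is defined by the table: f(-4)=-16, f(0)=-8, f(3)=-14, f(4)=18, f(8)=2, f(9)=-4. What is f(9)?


-4


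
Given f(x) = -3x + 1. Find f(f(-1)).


f(-1) = 4
f(4) = -11

-11


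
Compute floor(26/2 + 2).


26/2 = 13
13 + 2 = 15
floor(15) = 15

15


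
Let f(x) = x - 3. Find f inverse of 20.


Solve x - 3 = 20
x = (20 + 3) / 1 = 23

23


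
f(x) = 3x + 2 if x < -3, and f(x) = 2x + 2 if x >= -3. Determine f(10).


10 satisfies x >= -3
f(10) = 22

22


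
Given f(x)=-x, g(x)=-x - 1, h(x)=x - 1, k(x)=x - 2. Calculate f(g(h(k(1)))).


k(1) = -1
h(-1) = -2
g(-2) = 1
f(1) = -1

-1


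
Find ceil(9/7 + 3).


5


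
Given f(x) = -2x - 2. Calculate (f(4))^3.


-1000


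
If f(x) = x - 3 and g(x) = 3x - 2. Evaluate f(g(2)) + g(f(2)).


f(g(2)) = 1
g(f(2)) = -5
Sum = -4

-4


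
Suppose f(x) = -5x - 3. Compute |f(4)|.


f(4) = -23
|-23| = 23

23


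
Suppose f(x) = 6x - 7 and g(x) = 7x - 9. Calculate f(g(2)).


g(2) = 5
f(5) = 23

23


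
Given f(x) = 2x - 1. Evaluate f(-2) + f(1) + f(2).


f(-2) = -5
f(1) = 1
f(2) = 3
Sum = -1

-1


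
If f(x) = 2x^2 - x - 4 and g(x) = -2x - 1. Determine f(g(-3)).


g(-3) = 5
f(5) = 2*(5)^2 - 1*(5) - 4 = 41

41


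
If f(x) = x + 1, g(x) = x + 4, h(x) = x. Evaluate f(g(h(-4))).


1


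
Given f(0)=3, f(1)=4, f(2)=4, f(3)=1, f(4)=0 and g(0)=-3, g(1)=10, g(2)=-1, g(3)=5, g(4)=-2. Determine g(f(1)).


-2


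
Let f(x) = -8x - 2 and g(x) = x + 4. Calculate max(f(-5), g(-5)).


f(-5) = 38
g(-5) = -1
max = 38

38


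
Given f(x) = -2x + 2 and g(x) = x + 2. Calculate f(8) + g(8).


f(8) = -14
g(8) = 10
Sum = -4

-4


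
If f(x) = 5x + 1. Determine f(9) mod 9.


1


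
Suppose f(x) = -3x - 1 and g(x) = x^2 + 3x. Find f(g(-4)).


g(-4) = 4
f(4) = -13

-13


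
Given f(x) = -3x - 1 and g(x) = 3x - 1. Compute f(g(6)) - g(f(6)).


f(g(6)) = -52
g(f(6)) = -58
Difference = 6

6


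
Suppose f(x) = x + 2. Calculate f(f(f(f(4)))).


12


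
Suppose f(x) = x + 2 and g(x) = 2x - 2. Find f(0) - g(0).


f(0) = 2
g(0) = -2
Difference = 4

4


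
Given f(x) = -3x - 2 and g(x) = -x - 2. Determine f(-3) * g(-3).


f(-3) = 7
g(-3) = 1
Product = 7

7


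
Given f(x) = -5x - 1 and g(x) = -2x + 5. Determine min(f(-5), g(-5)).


f(-5) = 24
g(-5) = 15
min = 15

15


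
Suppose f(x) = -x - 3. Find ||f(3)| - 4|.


f(3) = -6
|-6| = 6
|6 - 4| = 2

2


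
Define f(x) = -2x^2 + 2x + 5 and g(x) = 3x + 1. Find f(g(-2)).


g(-2) = -5
f(-5) = (-2)*(-5)^2 + 2*(-5) + 5 = -55

-55


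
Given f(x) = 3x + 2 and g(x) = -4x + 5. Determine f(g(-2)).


g(-2) = 13
f(13) = 41

41


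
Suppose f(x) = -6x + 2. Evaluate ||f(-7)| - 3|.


f(-7) = 44
|44| = 44
|44 - 3| = 41

41


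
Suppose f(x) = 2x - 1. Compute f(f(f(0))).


f(0) = -1
f(-1) = -3
f(-3) = -7

-7


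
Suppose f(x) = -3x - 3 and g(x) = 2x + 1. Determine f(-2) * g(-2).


f(-2) = 3
g(-2) = -3
Product = -9

-9


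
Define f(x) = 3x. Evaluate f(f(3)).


27


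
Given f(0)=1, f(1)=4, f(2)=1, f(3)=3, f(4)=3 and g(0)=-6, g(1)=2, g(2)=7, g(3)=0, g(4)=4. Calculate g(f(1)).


f(1) = 4
g(4) = 4

4


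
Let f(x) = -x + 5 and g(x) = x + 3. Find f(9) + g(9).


f(9) = -4
g(9) = 12
Sum = 8

8


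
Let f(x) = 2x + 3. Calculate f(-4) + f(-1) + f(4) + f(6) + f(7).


39


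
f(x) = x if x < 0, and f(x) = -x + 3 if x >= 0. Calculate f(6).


6 satisfies x >= 0
f(6) = -3

-3


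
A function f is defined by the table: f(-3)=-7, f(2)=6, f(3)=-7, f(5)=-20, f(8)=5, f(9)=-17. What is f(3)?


Reading from the table at x = 3

-7


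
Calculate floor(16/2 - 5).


16/2 = 8
8 - 5 = 3
floor(3) = 3

3


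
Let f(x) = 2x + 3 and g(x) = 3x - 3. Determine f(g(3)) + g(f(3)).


39


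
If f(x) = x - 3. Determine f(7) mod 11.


f(7) = 4
4 mod 11 = 4

4


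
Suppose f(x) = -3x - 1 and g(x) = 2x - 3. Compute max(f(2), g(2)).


f(2) = -7
g(2) = 1
max = 1

1


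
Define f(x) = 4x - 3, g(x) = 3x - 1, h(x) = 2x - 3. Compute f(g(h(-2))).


h(-2) = -7
g(-7) = -22
f(-22) = -91

-91


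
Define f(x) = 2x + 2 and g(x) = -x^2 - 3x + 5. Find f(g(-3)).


12


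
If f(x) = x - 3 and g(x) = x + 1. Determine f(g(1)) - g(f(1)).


f(g(1)) = -1
g(f(1)) = -1
Difference = 0

0


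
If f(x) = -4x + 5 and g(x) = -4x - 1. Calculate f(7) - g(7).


f(7) = -23
g(7) = -29
Difference = 6

6


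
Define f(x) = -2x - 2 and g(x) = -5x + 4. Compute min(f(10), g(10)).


f(10) = -22
g(10) = -46
min = -46

-46


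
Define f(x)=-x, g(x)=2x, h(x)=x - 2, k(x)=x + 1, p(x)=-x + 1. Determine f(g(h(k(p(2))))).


4


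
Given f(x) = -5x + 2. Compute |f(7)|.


f(7) = -33
|-33| = 33

33


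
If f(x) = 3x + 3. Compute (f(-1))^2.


f(-1) = 0
(0)^2 = 0

0


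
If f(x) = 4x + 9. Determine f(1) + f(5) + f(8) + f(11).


f(1) = 13
f(5) = 29
f(8) = 41
f(11) = 53
Sum = 136

136


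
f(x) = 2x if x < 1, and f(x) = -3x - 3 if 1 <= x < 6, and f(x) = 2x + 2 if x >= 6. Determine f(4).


4 satisfies 1 <= x < 6
f(4) = -15

-15


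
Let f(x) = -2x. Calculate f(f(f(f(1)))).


f(1) = -2
f(-2) = 4
f(4) = -8
f(-8) = 16

16


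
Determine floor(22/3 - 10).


22/3 = 7.3333
7.3333 - 10 = -2.6667
floor(-2.6667) = -3

-3


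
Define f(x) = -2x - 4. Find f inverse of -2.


Solve -2x - 4 = -2
x = (-2 + 4) / (-2) = -1

-1


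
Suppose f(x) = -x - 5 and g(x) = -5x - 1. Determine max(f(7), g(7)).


f(7) = -12
g(7) = -36
max = -12

-12


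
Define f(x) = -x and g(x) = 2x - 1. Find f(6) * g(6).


f(6) = -6
g(6) = 11
Product = -66

-66


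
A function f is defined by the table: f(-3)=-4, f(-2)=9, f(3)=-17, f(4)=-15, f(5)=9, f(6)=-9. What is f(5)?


Reading from the table at x = 5

9


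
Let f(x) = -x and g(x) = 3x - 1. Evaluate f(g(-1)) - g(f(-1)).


f(g(-1)) = 4
g(f(-1)) = 2
Difference = 2

2


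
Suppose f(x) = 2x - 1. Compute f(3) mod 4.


f(3) = 5
5 mod 4 = 1

1


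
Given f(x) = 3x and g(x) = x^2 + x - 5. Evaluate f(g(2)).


g(2) = 1
f(1) = 3

3


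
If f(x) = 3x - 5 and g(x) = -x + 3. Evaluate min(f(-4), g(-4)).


f(-4) = -17
g(-4) = 7
min = -17

-17


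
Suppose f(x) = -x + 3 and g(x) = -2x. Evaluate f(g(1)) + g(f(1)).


1


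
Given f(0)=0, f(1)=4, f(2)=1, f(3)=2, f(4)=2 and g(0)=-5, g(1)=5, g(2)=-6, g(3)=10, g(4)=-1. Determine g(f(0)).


f(0) = 0
g(0) = -5

-5


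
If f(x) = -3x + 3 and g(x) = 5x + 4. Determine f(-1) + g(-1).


f(-1) = 6
g(-1) = -1
Sum = 5

5


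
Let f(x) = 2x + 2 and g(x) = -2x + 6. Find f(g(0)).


g(0) = 6
f(6) = 14

14


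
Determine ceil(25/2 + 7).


25/2 = 12.5
12.5 + 7 = 19.5
ceil(19.5) = 20

20


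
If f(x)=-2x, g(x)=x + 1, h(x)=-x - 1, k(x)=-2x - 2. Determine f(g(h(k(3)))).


-16


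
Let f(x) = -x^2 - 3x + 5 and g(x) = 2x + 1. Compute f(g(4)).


g(4) = 9
f(9) = (-1)*(9)^2 - 3*(9) + 5 = -103

-103


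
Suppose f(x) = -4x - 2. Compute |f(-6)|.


f(-6) = 22
|22| = 22

22


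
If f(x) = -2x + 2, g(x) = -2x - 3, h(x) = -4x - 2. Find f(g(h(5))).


h(5) = -22
g(-22) = 41
f(41) = -80

-80


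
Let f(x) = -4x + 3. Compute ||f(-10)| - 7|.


f(-10) = 43
|43| = 43
|43 - 7| = 36

36


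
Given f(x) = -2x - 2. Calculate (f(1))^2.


16


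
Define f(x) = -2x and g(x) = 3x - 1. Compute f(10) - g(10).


f(10) = -20
g(10) = 29
Difference = -49

-49


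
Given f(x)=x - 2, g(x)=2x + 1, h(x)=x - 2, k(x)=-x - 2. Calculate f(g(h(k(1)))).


k(1) = -3
h(-3) = -5
g(-5) = -9
f(-9) = -11

-11


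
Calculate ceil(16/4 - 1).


16/4 = 4
4 - 1 = 3
ceil(3) = 3

3


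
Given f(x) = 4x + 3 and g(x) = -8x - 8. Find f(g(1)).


-61


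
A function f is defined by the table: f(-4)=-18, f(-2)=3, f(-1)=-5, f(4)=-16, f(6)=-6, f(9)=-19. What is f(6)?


Reading from the table at x = 6

-6


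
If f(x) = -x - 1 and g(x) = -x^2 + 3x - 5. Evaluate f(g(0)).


g(0) = -5
f(-5) = 4

4


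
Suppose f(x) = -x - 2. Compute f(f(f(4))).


f(4) = -6
f(-6) = 4
f(4) = -6

-6


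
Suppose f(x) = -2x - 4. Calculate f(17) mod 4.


f(17) = -38
-38 mod 4 = 2

2


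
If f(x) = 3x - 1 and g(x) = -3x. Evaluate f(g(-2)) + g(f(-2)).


f(g(-2)) = 17
g(f(-2)) = 21
Sum = 38

38


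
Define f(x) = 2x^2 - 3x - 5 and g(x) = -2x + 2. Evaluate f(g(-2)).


49


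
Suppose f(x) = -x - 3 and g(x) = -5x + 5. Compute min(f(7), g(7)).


f(7) = -10
g(7) = -30
min = -30

-30


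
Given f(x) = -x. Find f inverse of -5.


5


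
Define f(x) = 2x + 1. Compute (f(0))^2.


f(0) = 1
(1)^2 = 1

1


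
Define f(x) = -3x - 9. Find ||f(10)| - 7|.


f(10) = -39
|-39| = 39
|39 - 7| = 32

32


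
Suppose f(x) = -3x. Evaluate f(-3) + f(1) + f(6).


f(-3) = 9
f(1) = -3
f(6) = -18
Sum = -12

-12


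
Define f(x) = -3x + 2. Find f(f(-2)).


f(-2) = 8
f(8) = -22

-22


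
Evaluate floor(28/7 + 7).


28/7 = 4
4 + 7 = 11
floor(11) = 11

11


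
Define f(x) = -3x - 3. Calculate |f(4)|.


f(4) = -15
|-15| = 15

15


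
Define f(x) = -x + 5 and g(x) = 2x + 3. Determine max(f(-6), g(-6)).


f(-6) = 11
g(-6) = -9
max = 11

11


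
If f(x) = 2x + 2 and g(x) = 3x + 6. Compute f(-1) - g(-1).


f(-1) = 0
g(-1) = 3
Difference = -3

-3


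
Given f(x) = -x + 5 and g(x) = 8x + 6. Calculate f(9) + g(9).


74


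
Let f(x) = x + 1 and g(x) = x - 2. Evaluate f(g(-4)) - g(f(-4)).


f(g(-4)) = -5
g(f(-4)) = -5
Difference = 0

0


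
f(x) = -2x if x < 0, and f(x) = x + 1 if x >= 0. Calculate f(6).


7


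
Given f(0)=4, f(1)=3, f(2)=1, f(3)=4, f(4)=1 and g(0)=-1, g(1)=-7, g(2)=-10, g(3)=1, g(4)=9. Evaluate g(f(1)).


f(1) = 3
g(3) = 1

1


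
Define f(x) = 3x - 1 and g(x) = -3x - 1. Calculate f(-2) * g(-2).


f(-2) = -7
g(-2) = 5
Product = -35

-35


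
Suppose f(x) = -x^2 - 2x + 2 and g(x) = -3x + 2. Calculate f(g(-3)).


-141


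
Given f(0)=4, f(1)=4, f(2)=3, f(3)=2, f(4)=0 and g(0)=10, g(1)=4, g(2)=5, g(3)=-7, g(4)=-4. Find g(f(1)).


-4


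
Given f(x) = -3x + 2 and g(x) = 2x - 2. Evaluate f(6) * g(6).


f(6) = -16
g(6) = 10
Product = -160

-160


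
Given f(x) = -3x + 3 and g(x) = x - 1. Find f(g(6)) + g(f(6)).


f(g(6)) = -12
g(f(6)) = -16
Sum = -28

-28


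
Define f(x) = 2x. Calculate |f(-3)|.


f(-3) = -6
|-6| = 6

6


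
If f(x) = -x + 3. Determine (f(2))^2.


f(2) = 1
(1)^2 = 1

1


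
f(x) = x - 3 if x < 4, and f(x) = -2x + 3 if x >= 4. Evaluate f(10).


-17


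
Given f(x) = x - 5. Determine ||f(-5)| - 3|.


7


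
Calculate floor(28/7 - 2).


28/7 = 4
4 - 2 = 2
floor(2) = 2

2


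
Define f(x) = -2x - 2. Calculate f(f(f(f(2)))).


f(2) = -6
f(-6) = 10
f(10) = -22
f(-22) = 42

42


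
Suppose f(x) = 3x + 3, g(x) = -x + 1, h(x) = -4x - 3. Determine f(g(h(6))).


h(6) = -27
g(-27) = 28
f(28) = 87

87


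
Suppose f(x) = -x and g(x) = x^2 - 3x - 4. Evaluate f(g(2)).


g(2) = -6
f(-6) = 6

6


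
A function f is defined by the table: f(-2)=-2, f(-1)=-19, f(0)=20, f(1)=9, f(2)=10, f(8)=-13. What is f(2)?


Reading from the table at x = 2

10


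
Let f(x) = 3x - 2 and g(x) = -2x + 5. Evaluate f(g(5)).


-17


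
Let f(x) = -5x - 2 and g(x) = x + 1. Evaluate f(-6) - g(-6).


f(-6) = 28
g(-6) = -5
Difference = 33

33


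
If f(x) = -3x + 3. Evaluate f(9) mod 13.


2


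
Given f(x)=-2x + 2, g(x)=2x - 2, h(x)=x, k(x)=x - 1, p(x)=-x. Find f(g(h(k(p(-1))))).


p(-1) = 1
k(1) = 0
h(0) = 0
g(0) = -2
f(-2) = 6

6


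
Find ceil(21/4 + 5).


21/4 = 5.25
5.25 + 5 = 10.25
ceil(10.25) = 11

11


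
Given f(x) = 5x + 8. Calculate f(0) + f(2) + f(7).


69


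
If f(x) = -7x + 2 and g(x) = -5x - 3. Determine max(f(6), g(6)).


f(6) = -40
g(6) = -33
max = -33

-33


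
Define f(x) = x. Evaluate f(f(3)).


f(3) = 3
f(3) = 3

3
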